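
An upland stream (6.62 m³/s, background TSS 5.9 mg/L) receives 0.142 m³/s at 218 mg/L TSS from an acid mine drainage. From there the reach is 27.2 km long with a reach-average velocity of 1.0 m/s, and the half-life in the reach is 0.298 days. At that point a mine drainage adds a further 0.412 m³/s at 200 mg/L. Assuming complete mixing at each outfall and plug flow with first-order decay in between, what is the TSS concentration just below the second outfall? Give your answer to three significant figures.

16.2 mg/L

Mass balance: C = (6.620·5.900 + 0.1420·218.0) / 6.762 = 70.01/6.762 = 10.35 mg/L; combined flow 6.762 m³/s.
Travel time t = 27.2·1000 / 1.0 = 27200 s = 7.556 h.
Half-life 0.298 d → k = ln 2 / 0.298 = 2.326 d⁻¹.
After decay, C = 10.35 × e^(−kt) = 10.35 × 0.4808 = 4.978 mg/L.
Second outfall: C = (6.762·4.978 + 0.4120·200.0)/7.174 = 16.18 mg/L.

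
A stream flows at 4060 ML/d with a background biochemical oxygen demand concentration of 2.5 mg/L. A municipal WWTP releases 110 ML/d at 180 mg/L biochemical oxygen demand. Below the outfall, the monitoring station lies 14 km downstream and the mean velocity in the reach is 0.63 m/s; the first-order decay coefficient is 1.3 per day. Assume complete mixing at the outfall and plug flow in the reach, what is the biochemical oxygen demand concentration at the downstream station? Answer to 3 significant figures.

Flow-weighted average: C = (4060·2.500 + 110.0·180.0) / 4170 = 29950/4170 = 7.182 mg/L.
Travel time t = 14·1000 / 0.63 = 22220 s = 6.173 h.
Decay over the reach: 7.182·exp(−kt) = 7.182·0.7158 = 5.141 mg/L.

5.14 mg/L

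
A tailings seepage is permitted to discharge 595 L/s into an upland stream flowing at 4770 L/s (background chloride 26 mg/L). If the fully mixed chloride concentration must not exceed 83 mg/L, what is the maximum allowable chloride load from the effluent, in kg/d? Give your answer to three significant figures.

Mass balance at the limit: 4770·26.00 + 595.0·Cₑ = 5365·83 → Cₑ = 540.0 mg/L.
595.0 L/s = 0.5950 m³/s. Load = 0.5950 m³/s × 540.0 g/m³ × 86 400 s/d = 27760 kg/d.

27800 kg/d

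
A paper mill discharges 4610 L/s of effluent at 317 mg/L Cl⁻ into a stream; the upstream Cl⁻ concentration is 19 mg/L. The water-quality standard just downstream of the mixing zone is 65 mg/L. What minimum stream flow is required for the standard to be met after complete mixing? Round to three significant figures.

Set C_mix = 65: (Q·19.00 + 4610·317.0) / (Q + 4610) = 65
→ Q = 4610·(317.0 − 65)/(65 − 19.00) = 25250 L/s.

25300 L/s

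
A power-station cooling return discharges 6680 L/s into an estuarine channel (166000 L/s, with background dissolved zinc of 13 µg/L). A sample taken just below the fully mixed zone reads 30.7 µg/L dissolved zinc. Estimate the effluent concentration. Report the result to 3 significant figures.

471 µg/L

Mass balance: 166000·13.00 + 6680·Cₑ = 172700·30.70
→ Cₑ = (172700·30.70 − 166000·13.00) / 6680 = 470.6 µg/L.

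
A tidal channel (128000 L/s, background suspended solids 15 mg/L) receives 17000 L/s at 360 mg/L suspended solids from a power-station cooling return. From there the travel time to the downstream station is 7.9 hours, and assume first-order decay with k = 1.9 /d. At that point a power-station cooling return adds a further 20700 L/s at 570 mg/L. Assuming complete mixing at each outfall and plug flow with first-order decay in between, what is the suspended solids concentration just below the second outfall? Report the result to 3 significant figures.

97.2 mg/L

Mixed concentration C = ΣQC/ΣQ = (128000·15.00 + 17000·360.0) / 145000 = 8040000/145000 = 55.45 mg/L; combined flow 145000 L/s.
After decay, C = 55.45 × e^(−kt) = 55.45 × 0.5350 = 29.67 mg/L.
Second outfall: C = (145000·29.67 + 20700·570.0)/165700 = 97.17 mg/L.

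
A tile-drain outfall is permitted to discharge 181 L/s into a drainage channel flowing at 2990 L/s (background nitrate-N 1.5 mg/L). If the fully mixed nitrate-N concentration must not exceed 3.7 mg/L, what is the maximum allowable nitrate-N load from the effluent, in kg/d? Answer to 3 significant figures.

626 kg/d

Mass balance at the limit: 2990·1.500 + 181.0·Cₑ = 3171·3.7 → Cₑ = 40.04 mg/L.
181.0 L/s = 0.1810 m³/s. Load = 0.1810 m³/s × 40.04 g/m³ × 86 400 s/d = 626.2 kg/d.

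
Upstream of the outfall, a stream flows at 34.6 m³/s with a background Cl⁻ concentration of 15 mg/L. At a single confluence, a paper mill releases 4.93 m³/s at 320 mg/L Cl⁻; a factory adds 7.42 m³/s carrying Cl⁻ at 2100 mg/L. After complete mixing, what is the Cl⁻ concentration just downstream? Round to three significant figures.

377 mg/L

Mixed concentration C = ΣQC/ΣQ = (34.60·15.00 + 4.930·320.0 + 7.420·2100) / 46.95 = 17680/46.95 = 376.5 mg/L.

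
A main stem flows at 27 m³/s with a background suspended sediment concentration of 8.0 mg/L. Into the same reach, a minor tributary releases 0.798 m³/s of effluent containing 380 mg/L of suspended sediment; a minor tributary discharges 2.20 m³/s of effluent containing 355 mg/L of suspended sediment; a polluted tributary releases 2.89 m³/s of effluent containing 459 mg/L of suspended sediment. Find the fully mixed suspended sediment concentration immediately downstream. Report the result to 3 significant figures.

79.9 mg/L

Mass balance: C = (27.00·8.000 + 0.7980·380.0 + 2.200·355.0 + 2.890·459.0) / 32.89 = 2627/32.89 = 79.87 mg/L.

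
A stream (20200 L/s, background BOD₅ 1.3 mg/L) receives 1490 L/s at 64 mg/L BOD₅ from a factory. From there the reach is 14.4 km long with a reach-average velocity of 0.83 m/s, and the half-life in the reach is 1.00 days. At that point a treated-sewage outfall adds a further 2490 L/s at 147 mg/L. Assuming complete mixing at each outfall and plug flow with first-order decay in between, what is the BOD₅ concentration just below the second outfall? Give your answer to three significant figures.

19.5 mg/L

Mass balance: C = (20200·1.300 + 1490·64.00) / 21690 = 121600/21690 = 5.607 mg/L; combined flow 21690 L/s.
Travel time t = 14.4·1000 / 0.83 = 17350 s = 4.819 h.
Half-life 1.00 d → k = ln 2 / 1.00 = 0.6931 d⁻¹.
First-order decay: C = 5.607·exp(−k·t) = 5.607·0.8701 = 4.879 mg/L.
At the second outfall, C = (21690·4.879 + 2490·147.0) / (21690 + 2490) = 19.51 mg/L.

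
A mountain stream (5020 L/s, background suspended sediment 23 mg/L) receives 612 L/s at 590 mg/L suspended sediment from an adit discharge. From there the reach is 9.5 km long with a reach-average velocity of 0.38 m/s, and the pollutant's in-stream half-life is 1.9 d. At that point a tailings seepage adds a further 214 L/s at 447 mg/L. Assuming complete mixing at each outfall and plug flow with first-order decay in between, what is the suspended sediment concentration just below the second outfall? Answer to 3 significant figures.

89.7 mg/L

Conservation of mass: C = (5020·23.00 + 612.0·590.0) / 5632 = 476500/5632 = 84.61 mg/L; combined flow 5632 L/s.
Travel time t = 9.5·1000 / 0.38 = 25000 s = 6.944 h.
Half-life 1.9 d → k = ln 2 / 1.9 = 0.3648 d⁻¹.
Applying C = C₀e^(−kt): 84.61 × 0.8998 = 76.14 mg/L.
Second outfall: C = (5632·76.14 + 214.0·447.0)/5846 = 89.71 mg/L.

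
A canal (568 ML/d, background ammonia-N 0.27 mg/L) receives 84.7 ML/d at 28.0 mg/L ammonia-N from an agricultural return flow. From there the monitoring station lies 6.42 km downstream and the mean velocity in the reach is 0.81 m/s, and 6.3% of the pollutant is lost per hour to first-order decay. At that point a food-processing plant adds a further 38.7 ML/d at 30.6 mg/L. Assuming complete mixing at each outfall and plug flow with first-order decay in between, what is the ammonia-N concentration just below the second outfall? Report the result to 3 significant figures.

4.88 mg/L

Mixed concentration C = ΣQC/ΣQ = (568.0·0.2700 + 84.70·28.00) / 652.7 = 2525/652.7 = 3.868 mg/L; combined flow 652.7 ML/d.
Travel time t = 6.42·1000 / 0.81 = 7926 s = 2.202 h.
6.3%/h lost → k = −ln(1 − 0.063) = 0.06507 h⁻¹.
First-order decay: C = 3.868·exp(−k·t) = 3.868·0.8665 = 3.352 mg/L.
At the second outfall, C = (652.7·3.352 + 38.70·30.60) / (652.7 + 38.70) = 4.877 mg/L.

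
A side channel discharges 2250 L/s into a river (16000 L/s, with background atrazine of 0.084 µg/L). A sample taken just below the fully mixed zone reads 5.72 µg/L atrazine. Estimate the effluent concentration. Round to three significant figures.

45.8 µg/L

Mass balance: 16000·0.08400 + 2250·Cₑ = 18250·5.720
→ Cₑ = (18250·5.720 − 16000·0.08400) / 2250 = 45.80 µg/L.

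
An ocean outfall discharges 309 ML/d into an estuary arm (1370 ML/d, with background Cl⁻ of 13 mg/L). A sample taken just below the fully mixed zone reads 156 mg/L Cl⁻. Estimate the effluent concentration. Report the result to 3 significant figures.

Mass balance: 1370·13.00 + 309.0·Cₑ = 1679·156.0
→ Cₑ = (1679·156.0 − 1370·13.00) / 309.0 = 790.0 mg/L.

790 mg/L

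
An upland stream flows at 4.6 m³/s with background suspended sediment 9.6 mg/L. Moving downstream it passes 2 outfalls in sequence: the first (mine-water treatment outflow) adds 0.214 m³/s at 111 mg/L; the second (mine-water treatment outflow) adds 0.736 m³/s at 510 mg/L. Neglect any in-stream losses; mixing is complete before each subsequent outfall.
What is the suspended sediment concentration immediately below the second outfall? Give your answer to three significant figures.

79.9 mg/L

Below outfall 1: Q → 4.814 m³/s, C = (4.600·9.600 + 0.2140·111.0)/4.814 = 14.11 mg/L.
Below outfall 2: Q → 5.550 m³/s, C = (4.814·14.11 + 0.7360·510.0)/5.550 = 79.87 mg/L.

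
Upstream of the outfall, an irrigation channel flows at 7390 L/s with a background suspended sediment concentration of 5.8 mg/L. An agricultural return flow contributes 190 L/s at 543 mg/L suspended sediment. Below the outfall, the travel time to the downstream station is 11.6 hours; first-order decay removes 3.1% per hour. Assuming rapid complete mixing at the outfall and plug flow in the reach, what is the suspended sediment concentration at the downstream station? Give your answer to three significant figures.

Mixed concentration C = ΣQC/ΣQ = (7390·5.800 + 190.0·543.0) / 7580 = 146000/7580 = 19.27 mg/L.
3.1%/h lost → k = −ln(1 − 0.031) = 0.03149 h⁻¹.
After decay, C = 19.27 × e^(−kt) = 19.27 × 0.6940 = 13.37 mg/L.

13.4 mg/L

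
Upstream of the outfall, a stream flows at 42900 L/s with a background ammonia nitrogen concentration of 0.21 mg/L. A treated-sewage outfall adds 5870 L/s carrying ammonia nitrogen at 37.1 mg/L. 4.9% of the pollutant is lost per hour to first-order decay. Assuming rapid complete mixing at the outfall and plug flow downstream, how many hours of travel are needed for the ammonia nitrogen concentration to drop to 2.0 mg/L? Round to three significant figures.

16.8 h

Conservation of mass: C = (42900·0.2100 + 5870·37.10) / 48770 = 226800/48770 = 4.650 mg/L.
4.9%/h lost → k = −ln(1 − 0.049) = 0.05024 h⁻¹.
4.650·exp(−k·t) = 2.0 → t = ln(4.650/2.0)/k = 60460 s = 16.79 h.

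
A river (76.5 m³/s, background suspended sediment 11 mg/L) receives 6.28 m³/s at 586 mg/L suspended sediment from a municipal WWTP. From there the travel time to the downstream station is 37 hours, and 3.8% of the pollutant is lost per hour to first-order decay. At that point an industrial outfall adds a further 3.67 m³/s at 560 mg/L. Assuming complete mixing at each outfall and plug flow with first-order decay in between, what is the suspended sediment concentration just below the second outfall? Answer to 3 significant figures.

After mixing, C = (76.50·11.00 + 6.280·586.0) / 82.78 = 4522/82.78 = 54.62 mg/L; combined flow 82.78 m³/s.
3.8%/h lost → k = −ln(1 − 0.038) = 0.03874 h⁻¹.
After decay, C = 54.62 × e^(−kt) = 54.62 × 0.2385 = 13.03 mg/L.
Second outfall: C = (82.78·13.03 + 3.670·560.0)/86.45 = 36.25 mg/L.

36.2 mg/L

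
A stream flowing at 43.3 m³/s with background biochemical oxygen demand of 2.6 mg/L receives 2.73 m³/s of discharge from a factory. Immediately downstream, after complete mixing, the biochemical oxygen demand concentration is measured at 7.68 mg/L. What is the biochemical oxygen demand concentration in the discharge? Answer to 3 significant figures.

88.3 mg/L

Mass balance: 43.30·2.600 + 2.730·Cₑ = 46.03·7.680
→ Cₑ = (46.03·7.680 − 43.30·2.600) / 2.730 = 88.25 mg/L.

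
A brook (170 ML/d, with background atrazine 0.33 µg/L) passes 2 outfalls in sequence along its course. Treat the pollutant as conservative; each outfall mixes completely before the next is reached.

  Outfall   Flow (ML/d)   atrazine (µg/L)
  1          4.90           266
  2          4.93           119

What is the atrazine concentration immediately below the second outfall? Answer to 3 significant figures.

Outfall 1: combined Q = 174.9 ML/d; C = (170.0·0.3300 + 4.900·266.0)/174.9 = 7.773 µg/L.
Outfall 2: combined Q = 179.8 ML/d; C = (174.9·7.773 + 4.930·119.0)/179.8 = 10.82 µg/L.

10.8 µg/L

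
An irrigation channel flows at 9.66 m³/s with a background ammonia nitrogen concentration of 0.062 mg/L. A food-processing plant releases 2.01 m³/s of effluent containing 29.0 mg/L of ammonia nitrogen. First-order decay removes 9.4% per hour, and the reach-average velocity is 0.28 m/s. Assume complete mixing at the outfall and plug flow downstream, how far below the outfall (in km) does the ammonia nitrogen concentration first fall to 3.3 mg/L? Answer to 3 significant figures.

4.34 km

After mixing, C = (9.660·0.06200 + 2.010·29.00) / 11.67 = 58.89/11.67 = 5.046 mg/L.
9.4%/h lost → k = −ln(1 − 0.094) = 0.09872 h⁻¹.
Set 5.046·exp(−k·t) = 3.3 → t = ln(5.046/3.3)/k = 15490 s = 4.302 h.
Distance = v·t = 0.28·15490 = 4337 m = 4.337 km.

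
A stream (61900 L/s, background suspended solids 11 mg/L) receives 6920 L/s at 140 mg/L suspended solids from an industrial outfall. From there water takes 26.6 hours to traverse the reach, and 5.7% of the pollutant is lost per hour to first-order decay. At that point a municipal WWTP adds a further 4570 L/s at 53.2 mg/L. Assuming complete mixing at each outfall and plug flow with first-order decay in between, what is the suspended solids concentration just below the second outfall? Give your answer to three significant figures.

Mixed concentration C = ΣQC/ΣQ = (61900·11.00 + 6920·140.0) / 68820 = 1650000/68820 = 23.97 mg/L; combined flow 68820 L/s.
5.7%/h lost → k = −ln(1 − 0.057) = 0.05869 h⁻¹.
First-order decay: C = 23.97·exp(−k·t) = 23.97·0.2099 = 5.032 mg/L.
Second outfall: C = (68820·5.032 + 4570·53.20)/73390 = 8.031 mg/L.

8.03 mg/L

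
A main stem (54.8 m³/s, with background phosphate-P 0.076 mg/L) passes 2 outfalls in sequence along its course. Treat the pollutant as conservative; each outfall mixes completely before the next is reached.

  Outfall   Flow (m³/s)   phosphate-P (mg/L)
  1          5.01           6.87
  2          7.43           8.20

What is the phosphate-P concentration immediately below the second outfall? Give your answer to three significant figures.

1.48 mg/L

Outfall 1: combined Q = 59.81 m³/s; C = (54.80·0.07600 + 5.010·6.870)/59.81 = 0.6451 mg/L.
Outfall 2: combined Q = 67.24 m³/s; C = (59.81·0.6451 + 7.430·8.200)/67.24 = 1.480 mg/L.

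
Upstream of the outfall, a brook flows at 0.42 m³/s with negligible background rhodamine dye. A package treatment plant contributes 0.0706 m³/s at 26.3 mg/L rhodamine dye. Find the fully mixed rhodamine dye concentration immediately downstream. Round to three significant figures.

Mixed concentration C = ΣQC/ΣQ = (0.4200·0 + 0.07060·26.30) / 0.4906 = 1.857/0.4906 = 3.785 mg/L.

3.78 mg/L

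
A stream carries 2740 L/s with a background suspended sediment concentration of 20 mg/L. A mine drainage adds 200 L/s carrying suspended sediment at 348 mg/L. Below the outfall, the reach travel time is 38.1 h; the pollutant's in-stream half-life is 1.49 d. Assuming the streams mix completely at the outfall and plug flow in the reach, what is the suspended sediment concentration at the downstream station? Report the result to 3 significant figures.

Mass balance: C = (2740·20.00 + 200.0·348.0) / 2940 = 124400/2940 = 42.31 mg/L.
Half-life 1.49 d → k = ln 2 / 1.49 = 0.4652 d⁻¹.
Applying C = C₀e^(−kt): 42.31 × 0.4778 = 20.22 mg/L.

20.2 mg/L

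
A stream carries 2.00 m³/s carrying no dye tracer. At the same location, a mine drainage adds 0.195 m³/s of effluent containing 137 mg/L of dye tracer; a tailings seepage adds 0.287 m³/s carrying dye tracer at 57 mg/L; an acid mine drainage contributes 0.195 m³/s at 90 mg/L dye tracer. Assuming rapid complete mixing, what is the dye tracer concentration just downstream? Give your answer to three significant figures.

22.6 mg/L

Mass balance: C = (2.000·0 + 0.1950·137.0 + 0.2870·57.00 + 0.1950·90.00) / 2.677 = 60.62/2.677 = 22.65 mg/L.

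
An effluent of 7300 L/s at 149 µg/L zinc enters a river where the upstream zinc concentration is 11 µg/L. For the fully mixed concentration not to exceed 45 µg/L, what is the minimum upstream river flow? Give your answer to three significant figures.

22300 L/s

Set C_mix = 45: (Q·11.00 + 7300·149.0) / (Q + 7300) = 45
→ Q = 7300·(149.0 − 45)/(45 − 11.00) = 22330 L/s.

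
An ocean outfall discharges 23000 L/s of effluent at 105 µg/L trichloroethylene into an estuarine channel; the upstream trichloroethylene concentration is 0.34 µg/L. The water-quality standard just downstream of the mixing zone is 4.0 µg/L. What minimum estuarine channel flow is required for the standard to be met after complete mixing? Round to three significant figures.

Set C_mix = 4.0: (Q·0.3400 + 23000·105.0) / (Q + 23000) = 4.0
→ Q = 23000·(105.0 − 4.0)/(4.0 − 0.3400) = 634700 L/s.

635000 L/s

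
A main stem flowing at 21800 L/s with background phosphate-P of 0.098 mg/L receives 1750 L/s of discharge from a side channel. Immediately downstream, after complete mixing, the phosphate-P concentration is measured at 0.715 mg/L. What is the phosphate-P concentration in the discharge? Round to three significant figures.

8.40 mg/L

Mass balance: 21800·0.09800 + 1750·Cₑ = 23550·0.7150
→ Cₑ = (23550·0.7150 − 21800·0.09800) / 1750 = 8.401 mg/L.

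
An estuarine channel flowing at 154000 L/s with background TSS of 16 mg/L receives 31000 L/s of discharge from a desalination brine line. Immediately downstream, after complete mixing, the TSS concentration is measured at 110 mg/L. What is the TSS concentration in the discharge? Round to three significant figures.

Mass balance: 154000·16.00 + 31000·Cₑ = 185000·110.0
→ Cₑ = (185000·110.0 − 154000·16.00) / 31000 = 577.0 mg/L.

577 mg/L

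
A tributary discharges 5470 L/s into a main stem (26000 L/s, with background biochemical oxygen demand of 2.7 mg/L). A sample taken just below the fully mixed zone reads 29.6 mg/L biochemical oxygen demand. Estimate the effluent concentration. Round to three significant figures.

157 mg/L

Mass balance: 26000·2.700 + 5470·Cₑ = 31470·29.60
→ Cₑ = (31470·29.60 − 26000·2.700) / 5470 = 157.5 mg/L.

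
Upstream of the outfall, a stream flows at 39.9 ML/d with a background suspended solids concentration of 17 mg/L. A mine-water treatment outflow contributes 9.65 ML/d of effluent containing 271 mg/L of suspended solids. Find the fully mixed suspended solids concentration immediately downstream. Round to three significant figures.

Mixed concentration C = ΣQC/ΣQ = (39.90·17.00 + 9.650·271.0) / 49.55 = 3293/49.55 = 66.47 mg/L.

66.5 mg/L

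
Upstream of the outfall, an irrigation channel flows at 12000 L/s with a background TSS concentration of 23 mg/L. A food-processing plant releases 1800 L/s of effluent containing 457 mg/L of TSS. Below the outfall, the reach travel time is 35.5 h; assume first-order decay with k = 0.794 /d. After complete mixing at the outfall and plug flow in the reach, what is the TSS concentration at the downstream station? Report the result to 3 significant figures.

24.6 mg/L

Mixed concentration C = ΣQC/ΣQ = (12000·23.00 + 1800·457.0) / 13800 = 1099000/13800 = 79.61 mg/L.
First-order decay: C = 79.61·exp(−k·t) = 79.61·0.3090 = 24.60 mg/L.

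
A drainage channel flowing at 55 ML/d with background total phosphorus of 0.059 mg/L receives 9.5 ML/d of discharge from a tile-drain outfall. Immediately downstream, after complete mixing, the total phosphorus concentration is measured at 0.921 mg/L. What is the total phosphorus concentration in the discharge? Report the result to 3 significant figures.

Mass balance: 55.00·0.05900 + 9.500·Cₑ = 64.50·0.9210
→ Cₑ = (64.50·0.9210 − 55.00·0.05900) / 9.500 = 5.912 mg/L.

5.91 mg/L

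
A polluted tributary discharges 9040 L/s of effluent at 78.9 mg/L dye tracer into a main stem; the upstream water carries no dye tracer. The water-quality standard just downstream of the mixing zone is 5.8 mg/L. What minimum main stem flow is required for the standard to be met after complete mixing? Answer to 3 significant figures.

Set C_mix = 5.8: (Q·0 + 9040·78.90) / (Q + 9040) = 5.8
→ Q = 9040·(78.90 − 5.8)/(5.8 − 0) = 113900 L/s.

114000 L/s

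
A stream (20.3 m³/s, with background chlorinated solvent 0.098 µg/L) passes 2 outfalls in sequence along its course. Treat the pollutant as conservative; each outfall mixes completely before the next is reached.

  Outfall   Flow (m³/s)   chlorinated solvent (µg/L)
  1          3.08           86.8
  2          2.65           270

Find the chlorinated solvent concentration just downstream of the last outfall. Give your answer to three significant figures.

37.8 µg/L

After outfall 1: Q = 20.30 + 3.080 = 23.38 m³/s; C = (20.30·0.09800 + 3.080·86.80)/23.38 = 11.52 µg/L.
After outfall 2: Q = 23.38 + 2.650 = 26.03 m³/s; C = (23.38·11.52 + 2.650·270.0)/26.03 = 37.83 µg/L.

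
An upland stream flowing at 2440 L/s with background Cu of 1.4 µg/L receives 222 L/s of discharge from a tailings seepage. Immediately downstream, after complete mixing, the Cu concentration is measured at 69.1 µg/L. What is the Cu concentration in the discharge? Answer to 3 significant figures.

Mass balance: 2440·1.400 + 222.0·Cₑ = 2662·69.10
→ Cₑ = (2662·69.10 − 2440·1.400) / 222.0 = 813.2 µg/L.

813 µg/L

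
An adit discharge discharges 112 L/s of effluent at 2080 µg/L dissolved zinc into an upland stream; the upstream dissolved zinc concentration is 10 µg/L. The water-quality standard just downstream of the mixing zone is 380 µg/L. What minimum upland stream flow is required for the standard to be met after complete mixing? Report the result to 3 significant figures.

515 L/s

Set C_mix = 380: (Q·10.00 + 112.0·2080) / (Q + 112.0) = 380
→ Q = 112.0·(2080 − 380)/(380 − 10.00) = 514.6 L/s.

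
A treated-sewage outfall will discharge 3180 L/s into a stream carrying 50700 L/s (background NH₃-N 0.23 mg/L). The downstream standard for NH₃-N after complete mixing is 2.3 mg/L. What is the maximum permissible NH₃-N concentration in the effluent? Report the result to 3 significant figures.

At the limit, (Qr·Cr + Qe·Cₑ)/(Qr + Qe) = 2.3:
Cₑ = (53880·2.3 − 50700·0.2300) / 3180 = 35.30 mg/L.

35.3 mg/L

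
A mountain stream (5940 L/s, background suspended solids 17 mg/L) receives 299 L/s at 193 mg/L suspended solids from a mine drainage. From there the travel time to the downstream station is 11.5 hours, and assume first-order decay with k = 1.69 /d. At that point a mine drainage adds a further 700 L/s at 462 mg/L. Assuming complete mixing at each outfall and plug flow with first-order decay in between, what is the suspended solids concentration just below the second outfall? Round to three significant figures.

Flow-weighted average: C = (5940·17.00 + 299.0·193.0) / 6239 = 158700/6239 = 25.43 mg/L; combined flow 6239 L/s.
Applying C = C₀e^(−kt): 25.43 × 0.4450 = 11.32 mg/L.
At the second outfall, C = (6239·11.32 + 700.0·462.0) / (6239 + 700.0) = 56.78 mg/L.

56.8 mg/L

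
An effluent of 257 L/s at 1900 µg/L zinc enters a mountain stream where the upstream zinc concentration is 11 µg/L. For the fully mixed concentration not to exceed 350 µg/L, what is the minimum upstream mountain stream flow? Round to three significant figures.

Set C_mix = 350: (Q·11.00 + 257.0·1900) / (Q + 257.0) = 350
→ Q = 257.0·(1900 − 350)/(350 − 11.00) = 1175 L/s.

1180 L/s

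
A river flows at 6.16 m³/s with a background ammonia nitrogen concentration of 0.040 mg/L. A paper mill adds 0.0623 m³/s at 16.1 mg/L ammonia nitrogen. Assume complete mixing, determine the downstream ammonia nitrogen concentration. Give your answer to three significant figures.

Flow-weighted average: C = (6.160·0.04000 + 0.06230·16.10) / 6.222 = 1.249/6.222 = 0.2008 mg/L.

0.201 mg/L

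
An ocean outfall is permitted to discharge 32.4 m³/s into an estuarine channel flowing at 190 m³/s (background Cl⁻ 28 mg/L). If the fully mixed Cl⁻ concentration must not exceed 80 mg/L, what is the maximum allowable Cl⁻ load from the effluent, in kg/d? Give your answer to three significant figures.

Mass balance at the limit: 190.0·28.00 + 32.40·Cₑ = 222.4·80 → Cₑ = 384.9 mg/L.
Load = 32.40 m³/s × 384.9 g/m³ × 86 400 s/d = 1078000 kg/d.

1080000 kg/d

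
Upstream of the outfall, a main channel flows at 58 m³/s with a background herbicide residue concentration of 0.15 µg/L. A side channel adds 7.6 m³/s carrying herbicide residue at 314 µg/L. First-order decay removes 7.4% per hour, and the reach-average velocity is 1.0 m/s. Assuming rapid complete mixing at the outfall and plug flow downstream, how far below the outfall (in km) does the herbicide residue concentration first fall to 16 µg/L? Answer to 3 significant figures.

Conservation of mass: C = (58.00·0.1500 + 7.600·314.0) / 65.60 = 2395/65.60 = 36.51 µg/L.
7.4%/h lost → k = −ln(1 − 0.074) = 0.07688 h⁻¹.
Set 36.51·exp(−k·t) = 16 → t = ln(36.51/16)/k = 38630 s = 10.73 h.
Distance = v·t = 1.0·38630 = 38630 m = 38.63 km.

38.6 km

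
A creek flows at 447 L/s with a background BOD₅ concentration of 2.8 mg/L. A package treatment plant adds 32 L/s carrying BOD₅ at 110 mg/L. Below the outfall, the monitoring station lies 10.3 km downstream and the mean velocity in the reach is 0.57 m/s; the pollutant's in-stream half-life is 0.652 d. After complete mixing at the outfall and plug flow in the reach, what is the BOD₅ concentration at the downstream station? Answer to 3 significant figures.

7.98 mg/L

Mixed concentration C = ΣQC/ΣQ = (447.0·2.800 + 32.00·110.0) / 479.0 = 4772/479.0 = 9.962 mg/L.
Travel time t = 10.3·1000 / 0.57 = 18070 s = 5.019 h.
Half-life 0.652 d → k = ln 2 / 0.652 = 1.063 d⁻¹.
First-order decay: C = 9.962·exp(−k·t) = 9.962·0.8006 = 7.976 mg/L.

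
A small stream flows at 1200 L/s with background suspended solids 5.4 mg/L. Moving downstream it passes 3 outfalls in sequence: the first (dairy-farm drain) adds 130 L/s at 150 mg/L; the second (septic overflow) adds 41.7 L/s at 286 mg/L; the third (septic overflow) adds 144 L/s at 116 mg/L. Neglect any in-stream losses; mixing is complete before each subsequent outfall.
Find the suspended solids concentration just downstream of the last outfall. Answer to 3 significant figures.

36.0 mg/L

Outfall 1: combined Q = 1330 L/s; C = (1200·5.400 + 130.0·150.0)/1330 = 19.53 mg/L.
Outfall 2: combined Q = 1372 L/s; C = (1330·19.53 + 41.70·286.0)/1372 = 27.63 mg/L.
Outfall 3: combined Q = 1516 L/s; C = (1372·27.63 + 144.0·116.0)/1516 = 36.03 mg/L.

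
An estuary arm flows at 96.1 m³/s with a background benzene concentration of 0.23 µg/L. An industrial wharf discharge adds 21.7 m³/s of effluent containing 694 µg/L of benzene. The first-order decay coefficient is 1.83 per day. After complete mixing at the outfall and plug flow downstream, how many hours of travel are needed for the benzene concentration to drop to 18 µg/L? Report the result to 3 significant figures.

Conservation of mass: C = (96.10·0.2300 + 21.70·694.0) / 117.8 = 15080/117.8 = 128.0 µg/L.
128.0·exp(−k·t) = 18 → t = ln(128.0/18)/k = 92630 s = 25.73 h.

25.7 h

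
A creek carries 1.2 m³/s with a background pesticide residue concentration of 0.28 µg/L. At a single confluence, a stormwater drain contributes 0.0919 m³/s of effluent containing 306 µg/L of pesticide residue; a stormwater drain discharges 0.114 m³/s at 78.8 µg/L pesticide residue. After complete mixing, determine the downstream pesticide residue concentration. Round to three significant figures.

Mass balance: C = (1.200·0.2800 + 0.09190·306.0 + 0.1140·78.80) / 1.406 = 37.44/1.406 = 26.63 µg/L.

26.6 µg/L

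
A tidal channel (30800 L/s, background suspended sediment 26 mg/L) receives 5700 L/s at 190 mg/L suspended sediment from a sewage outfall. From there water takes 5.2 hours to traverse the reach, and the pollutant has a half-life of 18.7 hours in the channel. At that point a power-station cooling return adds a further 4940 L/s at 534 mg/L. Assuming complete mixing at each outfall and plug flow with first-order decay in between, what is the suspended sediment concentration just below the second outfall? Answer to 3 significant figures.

Conservation of mass: C = (30800·26.00 + 5700·190.0) / 36500 = 1884000/36500 = 51.61 mg/L; combined flow 36500 L/s.
Half-life 18.7 h → k = ln 2 / 18.7 = 0.03707 h⁻¹ = 0.8896 d⁻¹.
After decay, C = 51.61 × e^(−kt) = 51.61 × 0.8247 = 42.56 mg/L.
At the second outfall, C = (36500·42.56 + 4940·534.0) / (36500 + 4940) = 101.1 mg/L.

101 mg/L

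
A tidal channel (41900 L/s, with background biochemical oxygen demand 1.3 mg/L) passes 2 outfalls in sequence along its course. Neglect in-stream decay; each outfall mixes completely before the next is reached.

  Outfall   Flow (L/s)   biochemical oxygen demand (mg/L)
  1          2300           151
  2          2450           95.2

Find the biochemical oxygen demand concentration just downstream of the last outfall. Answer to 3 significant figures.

13.6 mg/L

After outfall 1: Q = 41900 + 2300 = 44200 L/s; C = (41900·1.300 + 2300·151.0)/44200 = 9.090 mg/L.
After outfall 2: Q = 44200 + 2450 = 46650 L/s; C = (44200·9.090 + 2450·95.20)/46650 = 13.61 mg/L.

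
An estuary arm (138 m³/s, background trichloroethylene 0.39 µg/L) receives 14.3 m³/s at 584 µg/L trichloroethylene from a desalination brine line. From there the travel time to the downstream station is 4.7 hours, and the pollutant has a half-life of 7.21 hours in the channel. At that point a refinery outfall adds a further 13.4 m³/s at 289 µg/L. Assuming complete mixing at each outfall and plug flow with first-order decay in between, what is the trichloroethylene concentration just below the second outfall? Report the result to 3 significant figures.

Mass balance: C = (138.0·0.3900 + 14.30·584.0) / 152.3 = 8405/152.3 = 55.19 µg/L; combined flow 152.3 m³/s.
Half-life 7.21 h → k = ln 2 / 7.21 = 0.09614 h⁻¹ = 2.307 d⁻¹.
Decay over the reach: 55.19·exp(−kt) = 55.19·0.6365 = 35.12 µg/L.
At the second outfall, C = (152.3·35.12 + 13.40·289.0) / (152.3 + 13.40) = 55.65 µg/L.

55.7 µg/L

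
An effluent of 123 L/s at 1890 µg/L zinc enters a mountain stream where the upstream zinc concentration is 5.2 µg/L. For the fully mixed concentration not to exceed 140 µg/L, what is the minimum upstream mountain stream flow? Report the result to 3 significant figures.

1600 L/s

Set C_mix = 140: (Q·5.200 + 123.0·1890) / (Q + 123.0) = 140
→ Q = 123.0·(1890 − 140)/(140 − 5.200) = 1597 L/s.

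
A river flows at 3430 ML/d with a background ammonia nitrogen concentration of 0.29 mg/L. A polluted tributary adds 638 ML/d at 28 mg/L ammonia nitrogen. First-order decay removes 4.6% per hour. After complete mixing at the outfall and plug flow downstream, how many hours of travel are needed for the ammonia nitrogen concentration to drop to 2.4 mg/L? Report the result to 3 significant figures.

14.0 h

Flow-weighted average: C = (3430·0.2900 + 638.0·28.00) / 4068 = 18860/4068 = 4.636 mg/L.
4.6%/h lost → k = −ln(1 − 0.046) = 0.04709 h⁻¹.
4.636·exp(−k·t) = 2.4 → t = ln(4.636/2.4)/k = 50330 s = 13.98 h.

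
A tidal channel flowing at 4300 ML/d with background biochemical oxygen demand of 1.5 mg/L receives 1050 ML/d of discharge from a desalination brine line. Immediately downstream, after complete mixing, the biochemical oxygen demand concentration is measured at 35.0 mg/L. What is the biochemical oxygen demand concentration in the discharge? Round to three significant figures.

Mass balance: 4300·1.500 + 1050·Cₑ = 5350·35.00
→ Cₑ = (5350·35.00 − 4300·1.500) / 1050 = 172.2 mg/L.

172 mg/L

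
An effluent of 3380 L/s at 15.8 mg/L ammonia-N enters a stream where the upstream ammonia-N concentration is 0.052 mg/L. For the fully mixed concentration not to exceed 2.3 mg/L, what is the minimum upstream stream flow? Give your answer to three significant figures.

Set C_mix = 2.3: (Q·0.05200 + 3380·15.80) / (Q + 3380) = 2.3
→ Q = 3380·(15.80 − 2.3)/(2.3 − 0.05200) = 20300 L/s.

20300 L/s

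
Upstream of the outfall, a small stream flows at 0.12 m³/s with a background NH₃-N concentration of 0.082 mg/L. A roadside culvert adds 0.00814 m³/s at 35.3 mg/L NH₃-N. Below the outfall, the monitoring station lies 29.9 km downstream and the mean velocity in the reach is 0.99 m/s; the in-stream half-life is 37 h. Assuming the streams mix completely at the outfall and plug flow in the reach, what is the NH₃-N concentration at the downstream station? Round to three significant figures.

Mixed concentration C = ΣQC/ΣQ = (0.1200·0.08200 + 0.008140·35.30) / 0.1281 = 0.2972/0.1281 = 2.319 mg/L.
Travel time t = 29.9·1000 / 0.99 = 30200 s = 8.389 h.
Half-life 37 h → k = ln 2 / 37 = 0.01873 h⁻¹ = 0.4496 d⁻¹.
First-order decay: C = 2.319·exp(−k·t) = 2.319·0.8546 = 1.982 mg/L.

1.98 mg/L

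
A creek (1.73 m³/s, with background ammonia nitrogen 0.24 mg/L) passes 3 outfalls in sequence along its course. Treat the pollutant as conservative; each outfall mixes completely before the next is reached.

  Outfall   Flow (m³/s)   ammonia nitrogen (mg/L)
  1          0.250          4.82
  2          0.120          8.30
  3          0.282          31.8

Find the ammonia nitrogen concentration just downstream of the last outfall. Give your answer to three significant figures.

4.86 mg/L

Outfall 1: combined Q = 1.980 m³/s; C = (1.730·0.2400 + 0.2500·4.820)/1.980 = 0.8183 mg/L.
Outfall 2: combined Q = 2.100 m³/s; C = (1.980·0.8183 + 0.1200·8.300)/2.100 = 1.246 mg/L.
Outfall 3: combined Q = 2.382 m³/s; C = (2.100·1.246 + 0.2820·31.80)/2.382 = 4.863 mg/L.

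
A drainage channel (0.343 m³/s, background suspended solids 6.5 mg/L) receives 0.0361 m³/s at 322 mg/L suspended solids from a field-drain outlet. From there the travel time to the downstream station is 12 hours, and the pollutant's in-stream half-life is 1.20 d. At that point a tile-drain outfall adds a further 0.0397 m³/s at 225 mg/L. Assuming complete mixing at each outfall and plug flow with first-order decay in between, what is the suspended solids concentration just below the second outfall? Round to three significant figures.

Flow-weighted average: C = (0.3430·6.500 + 0.03610·322.0) / 0.3791 = 13.85/0.3791 = 36.54 mg/L; combined flow 0.3791 m³/s.
Half-life 1.20 d → k = ln 2 / 1.20 = 0.5776 d⁻¹.
Decay over the reach: 36.54·exp(−kt) = 36.54·0.7492 = 27.38 mg/L.
At the second outfall, C = (0.3791·27.38 + 0.03970·225.0) / (0.3791 + 0.03970) = 46.11 mg/L.

46.1 mg/L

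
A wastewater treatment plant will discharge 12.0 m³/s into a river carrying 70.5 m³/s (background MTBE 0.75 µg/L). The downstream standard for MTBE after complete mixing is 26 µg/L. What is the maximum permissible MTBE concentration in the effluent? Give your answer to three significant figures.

At the limit, (Qr·Cr + Qe·Cₑ)/(Qr + Qe) = 26:
Cₑ = (82.50·26 − 70.50·0.7500) / 12.00 = 174.3 µg/L.

174 µg/L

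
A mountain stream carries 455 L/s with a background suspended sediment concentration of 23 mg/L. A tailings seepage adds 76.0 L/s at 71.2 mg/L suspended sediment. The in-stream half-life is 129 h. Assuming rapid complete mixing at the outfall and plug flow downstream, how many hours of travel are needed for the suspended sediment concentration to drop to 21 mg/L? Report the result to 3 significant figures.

65.8 h

Mixed concentration C = ΣQC/ΣQ = (455.0·23.00 + 76.00·71.20) / 531.0 = 15880/531.0 = 29.90 mg/L.
Half-life 129 h → k = ln 2 / 129 = 0.005373 h⁻¹ = 0.1290 d⁻¹.
29.90·exp(−k·t) = 21 → t = ln(29.90/21)/k = 236700 s = 65.75 h.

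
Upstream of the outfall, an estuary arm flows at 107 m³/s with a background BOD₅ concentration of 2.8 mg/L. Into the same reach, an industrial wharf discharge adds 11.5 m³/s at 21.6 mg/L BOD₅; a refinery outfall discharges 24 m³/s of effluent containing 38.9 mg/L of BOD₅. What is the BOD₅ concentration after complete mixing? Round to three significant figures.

Conservation of mass: C = (107.0·2.800 + 11.50·21.60 + 24.00·38.90) / 142.5 = 1482/142.5 = 10.40 mg/L.

10.4 mg/L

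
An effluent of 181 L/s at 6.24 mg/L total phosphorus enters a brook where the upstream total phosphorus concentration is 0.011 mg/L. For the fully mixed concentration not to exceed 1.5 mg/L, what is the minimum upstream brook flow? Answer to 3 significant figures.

576 L/s

Set C_mix = 1.5: (Q·0.01100 + 181.0·6.240) / (Q + 181.0) = 1.5
→ Q = 181.0·(6.240 − 1.5)/(1.5 − 0.01100) = 576.2 L/s.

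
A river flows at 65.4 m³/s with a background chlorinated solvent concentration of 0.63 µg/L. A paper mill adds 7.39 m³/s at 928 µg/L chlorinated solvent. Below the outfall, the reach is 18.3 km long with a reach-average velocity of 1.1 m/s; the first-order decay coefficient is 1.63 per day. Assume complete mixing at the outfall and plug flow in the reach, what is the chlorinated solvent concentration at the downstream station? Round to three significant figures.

Conservation of mass: C = (65.40·0.6300 + 7.390·928.0) / 72.79 = 6899/72.79 = 94.78 µg/L.
Travel time t = 18.3·1000 / 1.1 = 16640 s = 4.621 h.
Applying C = C₀e^(−kt): 94.78 × 0.7306 = 69.25 µg/L.

69.2 µg/L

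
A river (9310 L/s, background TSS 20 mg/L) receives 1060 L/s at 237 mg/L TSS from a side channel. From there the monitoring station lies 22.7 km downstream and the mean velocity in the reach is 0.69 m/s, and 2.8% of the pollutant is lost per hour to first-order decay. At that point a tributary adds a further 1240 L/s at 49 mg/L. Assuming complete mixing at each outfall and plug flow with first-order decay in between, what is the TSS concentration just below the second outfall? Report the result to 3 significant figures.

34.3 mg/L

Flow-weighted average: C = (9310·20.00 + 1060·237.0) / 10370 = 437400/10370 = 42.18 mg/L; combined flow 10370 L/s.
Travel time t = 22.7·1000 / 0.69 = 32900 s = 9.138 h.
2.8%/h lost → k = −ln(1 − 0.028) = 0.02840 h⁻¹.
After decay, C = 42.18 × e^(−kt) = 42.18 × 0.7714 = 32.54 mg/L.
At the second outfall, C = (10370·32.54 + 1240·49.00) / (10370 + 1240) = 34.30 mg/L.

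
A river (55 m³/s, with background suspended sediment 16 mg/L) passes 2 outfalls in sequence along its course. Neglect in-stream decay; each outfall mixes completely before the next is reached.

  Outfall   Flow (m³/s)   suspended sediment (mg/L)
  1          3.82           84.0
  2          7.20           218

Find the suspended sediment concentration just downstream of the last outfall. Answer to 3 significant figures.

42.0 mg/L

Outfall 1: combined Q = 58.82 m³/s; C = (55.00·16.00 + 3.820·84.00)/58.82 = 20.42 mg/L.
Outfall 2: combined Q = 66.02 m³/s; C = (58.82·20.42 + 7.200·218.0)/66.02 = 41.96 mg/L.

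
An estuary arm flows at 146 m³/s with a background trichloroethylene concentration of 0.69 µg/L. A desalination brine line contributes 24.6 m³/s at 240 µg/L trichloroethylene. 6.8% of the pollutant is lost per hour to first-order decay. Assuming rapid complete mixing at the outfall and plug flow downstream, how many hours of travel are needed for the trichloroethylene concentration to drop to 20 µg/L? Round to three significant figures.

8.03 h

Mass balance: C = (146.0·0.6900 + 24.60·240.0) / 170.6 = 6005/170.6 = 35.20 µg/L.
6.8%/h lost → k = −ln(1 − 0.068) = 0.07042 h⁻¹.
35.20·exp(−k·t) = 20 → t = ln(35.20/20)/k = 28900 s = 8.027 h.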